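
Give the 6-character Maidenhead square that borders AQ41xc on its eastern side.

AQ51ac

Longitude subsquare x = 23; +1 → 24, wraps to 0 = a, carry into square.
Longitude square 4; +1 → 5.
The latitude characters are unchanged.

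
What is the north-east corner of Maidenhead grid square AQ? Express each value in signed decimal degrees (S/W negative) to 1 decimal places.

Field A=0, Q=16: +0·20° lon, +16·10° lat → SW at lon -180°, lat 70°.
Cell spans 20° lon × 10° lat. NE corner is SW corner plus one full cell.
latitude 80.0, longitude -160.0.

80.0, -160.0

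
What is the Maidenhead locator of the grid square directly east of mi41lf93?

MI41mf03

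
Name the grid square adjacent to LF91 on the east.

MF01

Longitude square 9; +1 → 10, wraps to 0, carry into field.
Longitude field L = 11; +1 → 12 = M.
The latitude characters are unchanged.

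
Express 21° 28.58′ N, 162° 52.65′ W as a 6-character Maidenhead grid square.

AL81nl

Offset from 180°W / 90°S: lon 17.1225°, lat 111.4763°.
Field: 17.1225/20 → 0 → A, 111.4763/10 → 11 → L; chars AL.
Square: 17.1225/2 → 8, 1.4763/1 → 1; chars 81.
Subsquare: 1.1225/0.0833333 → 13 → n, 0.4763/0.0416667 → 11 → l; chars nl.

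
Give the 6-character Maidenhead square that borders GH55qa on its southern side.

GH54qx

Latitude subsquare a = 0; −1 → -1, wraps to 23 = x, carry into square.
Latitude square 5; −1 → 4.
The longitude characters are unchanged.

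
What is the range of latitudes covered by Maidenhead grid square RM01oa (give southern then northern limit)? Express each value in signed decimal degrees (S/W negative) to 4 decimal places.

31.0000, 31.0417

Field R=17, M=12: +17·20° lon, +12·10° lat → SW at lon 160°, lat 30°.
Square 0, 1: +0·2° lon, +1·1° lat → SW at lon 160°, lat 31°.
Subsquare o=14, a=0: +14·0.0833333° lon, +0·0.0416667° lat → SW at lon 161.167°, lat 31°.
Cell spans 0.0833333° lon × 0.0416667° lat.
south 31.0000, north 31.0417.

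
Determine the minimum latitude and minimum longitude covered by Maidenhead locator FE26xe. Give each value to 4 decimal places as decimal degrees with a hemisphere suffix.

Field F=5, E=4: +5·20° lon, +4·10° lat → SW at lon -80°, lat -50°.
Square 2, 6: +2·2° lon, +6·1° lat → SW at lon -76°, lat -44°.
Subsquare x=23, e=4: +23·0.0833333° lon, +4·0.0416667° lat → SW at lon -74.0833°, lat -43.8333°.
latitude 43.8333° S, longitude 74.0833° W.

43.8333° S, 74.0833° W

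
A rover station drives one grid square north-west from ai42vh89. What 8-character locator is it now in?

AI42vi70

Longitude extended square 8; −1 → 7.
Latitude extended square 9; +1 → 10, wraps to 0, carry into subsquare.
Latitude subsquare h = 7; +1 → 8 = i.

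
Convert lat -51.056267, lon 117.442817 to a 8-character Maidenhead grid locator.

OD88rw36

Add 180° to longitude and 90° to latitude: 297.44282, 38.94373.
Field (20°×10°, letters A–R): 297.44282/20 → 14 → O, 38.94373/10 → 3 → D; chars OD.
Square (2°×1°, digits 0–9): 17.44282/2 → 8, 8.94373/1 → 8; chars 88.
Subsquare (5′×2.5′, letters a–x): 1.44282/0.0833333 → 17 → r, 0.94373/0.0416667 → 22 → w; chars rw.
Extended square (30″×15″, digits 0–9): 0.02615/0.00833333 → 3, 0.02707/0.00416667 → 6; chars 36.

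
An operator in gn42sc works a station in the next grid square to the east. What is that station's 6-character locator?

Longitude subsquare s = 18; +1 → 19 = t.
The latitude characters are unchanged.

GN42tc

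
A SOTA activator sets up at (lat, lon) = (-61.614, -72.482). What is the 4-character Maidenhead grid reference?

Shift to the Maidenhead origin (180°W, 90°S): lon 107.52, lat 28.39.
Field: lon ⌊107.52/20⌋ = 5 → F; lat ⌊28.39/10⌋ = 2 → C.
Square: lon ⌊7.52/2⌋ = 3; lat ⌊8.39/1⌋ = 8.

FC38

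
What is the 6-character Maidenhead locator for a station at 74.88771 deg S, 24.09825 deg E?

KB25bc

Offset from 180°W / 90°S: lon 204.0983°, lat 15.1123°.
Field: lon ⌊204.0983/20⌋ = 10 → K; lat ⌊15.1123/10⌋ = 1 → B.
Square: lon ⌊4.0983/2⌋ = 2; lat ⌊5.1123/1⌋ = 5.
Subsquare: lon ⌊0.0983/0.0833333⌋ = 1 → b; lat ⌊0.1123/0.0416667⌋ = 2 → c.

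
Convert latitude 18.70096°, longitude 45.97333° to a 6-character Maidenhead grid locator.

Add 180° to longitude and 90° to latitude: 225.9733, 108.7010.
Field: 225.9733/20 → 11 → L, 108.7010/10 → 10 → K; chars LK.
Square: 5.9733/2 → 2, 8.7010/1 → 8; chars 28.
Subsquare: 1.9733/0.0833333 → 23 → x, 0.7010/0.0416667 → 16 → q; chars xq.

LK28xq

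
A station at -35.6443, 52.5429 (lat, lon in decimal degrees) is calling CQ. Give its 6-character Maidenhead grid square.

LF64gi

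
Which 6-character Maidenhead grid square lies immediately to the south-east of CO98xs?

Longitude subsquare x = 23; +1 → 24, wraps to 0 = a, carry into square.
Longitude square 9; +1 → 10, wraps to 0, carry into field.
Longitude field C = 2; +1 → 3 = D.
Latitude subsquare s = 18; −1 → 17 = r.

DO08ar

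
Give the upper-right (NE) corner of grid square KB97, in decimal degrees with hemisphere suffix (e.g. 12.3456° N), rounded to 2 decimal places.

Field K=10, B=1: +10·20° lon, +1·10° lat → SW at lon 20°, lat -80°.
Square 9, 7: +9·2° lon, +7·1° lat → SW at lon 38°, lat -73°.
Cell spans 2° lon × 1° lat. NE corner is SW corner plus one full cell.
latitude 72.00° S, longitude 40.00° E.

72.00° S, 40.00° E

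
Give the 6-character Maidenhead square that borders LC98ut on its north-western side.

Longitude subsquare u = 20; −1 → 19 = t.
Latitude subsquare t = 19; +1 → 20 = u.

LC98tu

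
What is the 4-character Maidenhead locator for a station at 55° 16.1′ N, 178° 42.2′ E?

RO95

Add 180° to longitude and 90° to latitude: 358.70, 145.27.
Field (20°×10°, letters A–R): 358.70/20 → 17 → R, 145.27/10 → 14 → O; chars RO.
Square (2°×1°, digits 0–9): 18.70/2 → 9, 5.27/1 → 5; chars 95.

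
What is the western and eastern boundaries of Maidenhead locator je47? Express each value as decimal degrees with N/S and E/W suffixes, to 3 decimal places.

8.000° E, 10.000° E

Field J=9, E=4: +9·20° lon, +4·10° lat → SW at lon 0°, lat -50°.
Square 4, 7: +4·2° lon, +7·1° lat → SW at lon 8°, lat -43°.
Cell spans 2° lon × 1° lat.
west 8.000° E, east 10.000° E.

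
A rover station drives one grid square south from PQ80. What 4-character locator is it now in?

PP89

Latitude square 0; −1 → -1, wraps to 9, carry into field.
Latitude field Q = 16; −1 → 15 = P.
The longitude characters are unchanged.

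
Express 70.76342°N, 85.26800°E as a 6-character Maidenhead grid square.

NQ20ps

Offset from 180°W / 90°S: lon 265.2680°, lat 160.7634°.
Field (20°×10°, letters A–R): lon ⌊265.2680/20⌋ = 13 → N; lat ⌊160.7634/10⌋ = 16 → Q.
Square (2°×1°, digits 0–9): lon ⌊5.2680/2⌋ = 2; lat ⌊0.7634/1⌋ = 0.
Subsquare (5′×2.5′, letters a–x): lon ⌊1.2680/0.0833333⌋ = 15 → p; lat ⌊0.7634/0.0416667⌋ = 18 → s.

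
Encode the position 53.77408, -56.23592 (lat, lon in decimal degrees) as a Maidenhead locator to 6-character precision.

GO13vs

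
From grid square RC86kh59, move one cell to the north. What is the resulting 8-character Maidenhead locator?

RC86ki50

Latitude extended square 9; +1 → 10, wraps to 0, carry into subsquare.
Latitude subsquare h = 7; +1 → 8 = i.
The longitude characters are unchanged.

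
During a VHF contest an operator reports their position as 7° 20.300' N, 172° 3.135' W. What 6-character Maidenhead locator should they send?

Shift to the Maidenhead origin (180°W, 90°S): lon 7.9478, lat 97.3383.
Field: 7.9478/20 → 0 → A, 97.3383/10 → 9 → J; chars AJ.
Square: 7.9478/2 → 3, 7.3383/1 → 7; chars 37.
Subsquare: 1.9478/0.0833333 → 23 → x, 0.3383/0.0416667 → 8 → i; chars xi.

AJ37xi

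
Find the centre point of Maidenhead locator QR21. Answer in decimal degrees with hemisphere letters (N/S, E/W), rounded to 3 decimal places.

81.500° N, 145.000° E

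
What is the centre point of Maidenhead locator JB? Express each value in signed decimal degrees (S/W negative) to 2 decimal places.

Field J=9, B=1: +9·20° lon, +1·10° lat → SW at lon 0°, lat -80°.
Cell spans 20° lon × 10° lat. Centre is SW corner plus half of each.
latitude -75.00, longitude 10.00.

-75.00, 10.00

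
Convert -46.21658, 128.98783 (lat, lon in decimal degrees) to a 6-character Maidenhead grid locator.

Shift to the Maidenhead origin (180°W, 90°S): lon 308.9878, lat 43.7834.
Field (20°×10°, letters A–R): 308.9878/20 → 15 → P, 43.7834/10 → 4 → E; chars PE.
Square (2°×1°, digits 0–9): 8.9878/2 → 4, 3.7834/1 → 3; chars 43.
Subsquare (5′×2.5′, letters a–x): 0.9878/0.0833333 → 11 → l, 0.7834/0.0416667 → 18 → s; chars ls.

PE43ls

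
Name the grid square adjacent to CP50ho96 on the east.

CP50io06

Longitude extended square 9; +1 → 10, wraps to 0, carry into subsquare.
Longitude subsquare h = 7; +1 → 8 = i.
The latitude characters are unchanged.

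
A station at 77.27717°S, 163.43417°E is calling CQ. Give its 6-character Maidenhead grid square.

RB12rr

Add 180° to longitude and 90° to latitude: 343.4342, 12.7228.
Field: lon ⌊343.4342/20⌋ = 17 → R; lat ⌊12.7228/10⌋ = 1 → B.
Square: lon ⌊3.4342/2⌋ = 1; lat ⌊2.7228/1⌋ = 2.
Subsquare: lon ⌊1.4342/0.0833333⌋ = 17 → r; lat ⌊0.7228/0.0416667⌋ = 17 → r.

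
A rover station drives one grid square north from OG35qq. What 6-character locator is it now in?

OG35qr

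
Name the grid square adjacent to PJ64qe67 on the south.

Latitude extended square 7; −1 → 6.
The longitude characters are unchanged.

PJ64qe66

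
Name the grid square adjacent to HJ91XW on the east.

Longitude subsquare x = 23; +1 → 24, wraps to 0 = a, carry into square.
Longitude square 9; +1 → 10, wraps to 0, carry into field.
Longitude field H = 7; +1 → 8 = I.
The latitude characters are unchanged.

IJ01aw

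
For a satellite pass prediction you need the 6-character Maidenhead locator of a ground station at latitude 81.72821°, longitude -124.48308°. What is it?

CR71sr

Shift to the Maidenhead origin (180°W, 90°S): lon 55.5169, lat 171.7282.
Field: 55.5169/20 → 2 → C, 171.7282/10 → 17 → R; chars CR.
Square: 15.5169/2 → 7, 1.7282/1 → 1; chars 71.
Subsquare: 1.5169/0.0833333 → 18 → s, 0.7282/0.0416667 → 17 → r; chars sr.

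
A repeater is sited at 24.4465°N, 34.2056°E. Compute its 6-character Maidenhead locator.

Add 180° to longitude and 90° to latitude: 214.2056, 114.4465.
Field (20°×10°, letters A–R): 214.2056/20 → 10 → K, 114.4465/10 → 11 → L; chars KL.
Square (2°×1°, digits 0–9): 14.2056/2 → 7, 4.4465/1 → 4; chars 74.
Subsquare (5′×2.5′, letters a–x): 0.2056/0.0833333 → 2 → c, 0.4465/0.0416667 → 10 → k; chars ck.

KL74ck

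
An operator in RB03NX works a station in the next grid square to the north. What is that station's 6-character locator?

RB04na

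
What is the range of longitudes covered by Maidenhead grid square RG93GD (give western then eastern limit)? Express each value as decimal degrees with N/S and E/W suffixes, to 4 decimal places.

178.5000° E, 178.5833° E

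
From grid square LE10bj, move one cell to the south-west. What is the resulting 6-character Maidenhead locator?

LE10ai

Longitude subsquare b = 1; −1 → 0 = a.
Latitude subsquare j = 9; −1 → 8 = i.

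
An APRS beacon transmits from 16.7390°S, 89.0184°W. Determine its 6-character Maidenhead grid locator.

EH53lg

Add 180° to longitude and 90° to latitude: 90.9816, 73.2610.
Field (20°×10°, letters A–R): lon ⌊90.9816/20⌋ = 4 → E; lat ⌊73.2610/10⌋ = 7 → H.
Square (2°×1°, digits 0–9): lon ⌊10.9816/2⌋ = 5; lat ⌊3.2610/1⌋ = 3.
Subsquare (5′×2.5′, letters a–x): lon ⌊0.9816/0.0833333⌋ = 11 → l; lat ⌊0.2610/0.0416667⌋ = 6 → g.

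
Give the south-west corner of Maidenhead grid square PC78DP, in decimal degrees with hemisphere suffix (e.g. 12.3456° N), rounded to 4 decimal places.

Field P=15, C=2: +15·20° lon, +2·10° lat → SW at lon 120°, lat -70°.
Square 7, 8: +7·2° lon, +8·1° lat → SW at lon 134°, lat -62°.
Subsquare d=3, p=15: +3·0.0833333° lon, +15·0.0416667° lat → SW at lon 134.25°, lat -61.375°.
latitude 61.3750° S, longitude 134.2500° E.

61.3750° S, 134.2500° E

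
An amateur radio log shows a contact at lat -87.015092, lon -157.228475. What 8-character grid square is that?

Shift to the Maidenhead origin (180°W, 90°S): lon 22.77152, lat 2.98491.
Field: lon ⌊22.77152/20⌋ = 1 → B; lat ⌊2.98491/10⌋ = 0 → A.
Square: lon ⌊2.77152/2⌋ = 1; lat ⌊2.98491/1⌋ = 2.
Subsquare: lon ⌊0.77152/0.0833333⌋ = 9 → j; lat ⌊0.98491/0.0416667⌋ = 23 → x.
Extended square: lon ⌊0.02152/0.00833333⌋ = 2; lat ⌊0.02657/0.00416667⌋ = 6.

BA12jx26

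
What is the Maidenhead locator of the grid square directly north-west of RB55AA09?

RB45xb90

Longitude extended square 0; −1 → -1, wraps to 9, carry into subsquare.
Longitude subsquare a = 0; −1 → -1, wraps to 23 = x, carry into square.
Longitude square 5; −1 → 4.
Latitude extended square 9; +1 → 10, wraps to 0, carry into subsquare.
Latitude subsquare a = 0; +1 → 1 = b.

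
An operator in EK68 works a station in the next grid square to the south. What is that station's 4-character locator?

EK67

Latitude square 8; −1 → 7.
The longitude characters are unchanged.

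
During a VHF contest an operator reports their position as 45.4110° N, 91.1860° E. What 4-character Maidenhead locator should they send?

NN55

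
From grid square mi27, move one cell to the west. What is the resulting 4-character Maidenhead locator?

MI17

Longitude square 2; −1 → 1.
The latitude characters are unchanged.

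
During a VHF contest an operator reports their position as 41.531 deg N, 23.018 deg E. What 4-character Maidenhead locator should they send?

Offset from 180°W / 90°S: lon 203.02°, lat 131.53°.
Field: lon ⌊203.02/20⌋ = 10 → K; lat ⌊131.53/10⌋ = 13 → N.
Square: lon ⌊3.02/2⌋ = 1; lat ⌊1.53/1⌋ = 1.

KN11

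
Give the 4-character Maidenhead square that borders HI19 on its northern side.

HJ10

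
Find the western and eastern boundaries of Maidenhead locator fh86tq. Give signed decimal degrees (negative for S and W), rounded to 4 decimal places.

-62.4167, -62.3333

Field F=5, H=7: +5·20° lon, +7·10° lat → SW at lon -80°, lat -20°.
Square 8, 6: +8·2° lon, +6·1° lat → SW at lon -64°, lat -14°.
Subsquare t=19, q=16: +19·0.0833333° lon, +16·0.0416667° lat → SW at lon -62.4167°, lat -13.3333°.
Cell spans 0.0833333° lon × 0.0416667° lat.
west -62.4167, east -62.3333.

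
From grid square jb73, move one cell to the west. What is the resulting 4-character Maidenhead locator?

Longitude square 7; −1 → 6.
The latitude characters are unchanged.

JB63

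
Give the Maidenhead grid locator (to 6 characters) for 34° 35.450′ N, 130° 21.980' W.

Add 180° to longitude and 90° to latitude: 49.6337, 124.5908.
Field: 49.6337/20 → 2 → C, 124.5908/10 → 12 → M; chars CM.
Square: 9.6337/2 → 4, 4.5908/1 → 4; chars 44.
Subsquare: 1.6337/0.0833333 → 19 → t, 0.5908/0.0416667 → 14 → o; chars to.

CM44to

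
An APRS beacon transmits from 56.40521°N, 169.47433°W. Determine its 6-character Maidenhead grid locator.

Offset from 180°W / 90°S: lon 10.5257°, lat 146.4052°.
Field: lon ⌊10.5257/20⌋ = 0 → A; lat ⌊146.4052/10⌋ = 14 → O.
Square: lon ⌊10.5257/2⌋ = 5; lat ⌊6.4052/1⌋ = 6.
Subsquare: lon ⌊0.5257/0.0833333⌋ = 6 → g; lat ⌊0.4052/0.0416667⌋ = 9 → j.

AO56gj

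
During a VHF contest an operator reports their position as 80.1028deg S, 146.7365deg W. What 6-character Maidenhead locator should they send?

BA69pv

Shift to the Maidenhead origin (180°W, 90°S): lon 33.2635, lat 9.8972.
Field: 33.2635/20 → 1 → B, 9.8972/10 → 0 → A; chars BA.
Square: 13.2635/2 → 6, 9.8972/1 → 9; chars 69.
Subsquare: 1.2635/0.0833333 → 15 → p, 0.8972/0.0416667 → 21 → v; chars pv.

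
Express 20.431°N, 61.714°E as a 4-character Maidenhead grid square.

ML00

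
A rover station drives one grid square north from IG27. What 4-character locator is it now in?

IG28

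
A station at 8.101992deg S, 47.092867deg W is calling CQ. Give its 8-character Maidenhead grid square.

GI61kv85

Add 180° to longitude and 90° to latitude: 132.90713, 81.89801.
Field: 132.90713/20 → 6 → G, 81.89801/10 → 8 → I; chars GI.
Square: 12.90713/2 → 6, 1.89801/1 → 1; chars 61.
Subsquare: 0.90713/0.0833333 → 10 → k, 0.89801/0.0416667 → 21 → v; chars kv.
Extended square: 0.07380/0.00833333 → 8, 0.02301/0.00416667 → 5; chars 85.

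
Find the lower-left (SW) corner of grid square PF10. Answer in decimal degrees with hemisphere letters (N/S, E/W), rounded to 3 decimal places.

40.000° S, 122.000° E

Field P=15, F=5: +15·20° lon, +5·10° lat → SW at lon 120°, lat -40°.
Square 1, 0: +1·2° lon, +0·1° lat → SW at lon 122°, lat -40°.
latitude 40.000° S, longitude 122.000° E.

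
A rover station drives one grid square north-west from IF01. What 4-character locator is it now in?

HF92

Longitude square 0; −1 → -1, wraps to 9, carry into field.
Longitude field I = 8; −1 → 7 = H.
Latitude square 1; +1 → 2.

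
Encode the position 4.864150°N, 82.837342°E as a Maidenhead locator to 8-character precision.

Shift to the Maidenhead origin (180°W, 90°S): lon 262.83734, lat 94.86415.
Field (20°×10°, letters A–R): lon ⌊262.83734/20⌋ = 13 → N; lat ⌊94.86415/10⌋ = 9 → J.
Square (2°×1°, digits 0–9): lon ⌊2.83734/2⌋ = 1; lat ⌊4.86415/1⌋ = 4.
Subsquare (5′×2.5′, letters a–x): lon ⌊0.83734/0.0833333⌋ = 10 → k; lat ⌊0.86415/0.0416667⌋ = 20 → u.
Extended square (30″×15″, digits 0–9): lon ⌊0.00401/0.00833333⌋ = 0; lat ⌊0.03082/0.00416667⌋ = 7.

NJ14ku07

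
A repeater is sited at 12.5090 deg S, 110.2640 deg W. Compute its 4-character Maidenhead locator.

DH47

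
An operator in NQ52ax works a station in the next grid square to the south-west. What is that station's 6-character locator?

Longitude subsquare a = 0; −1 → -1, wraps to 23 = x, carry into square.
Longitude square 5; −1 → 4.
Latitude subsquare x = 23; −1 → 22 = w.

NQ42xw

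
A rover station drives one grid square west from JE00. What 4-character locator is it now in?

IE90

Longitude square 0; −1 → -1, wraps to 9, carry into field.
Longitude field J = 9; −1 → 8 = I.
The latitude characters are unchanged.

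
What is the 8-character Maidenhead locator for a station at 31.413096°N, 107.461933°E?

OM31rj59

Shift to the Maidenhead origin (180°W, 90°S): lon 287.46193, lat 121.41310.
Field: lon ⌊287.46193/20⌋ = 14 → O; lat ⌊121.41310/10⌋ = 12 → M.
Square: lon ⌊7.46193/2⌋ = 3; lat ⌊1.41310/1⌋ = 1.
Subsquare: lon ⌊1.46193/0.0833333⌋ = 17 → r; lat ⌊0.41310/0.0416667⌋ = 9 → j.
Extended square: lon ⌊0.04527/0.00833333⌋ = 5; lat ⌊0.03810/0.00416667⌋ = 9.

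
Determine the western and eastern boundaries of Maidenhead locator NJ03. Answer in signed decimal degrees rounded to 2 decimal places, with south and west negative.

Field N=13, J=9: +13·20° lon, +9·10° lat → SW at lon 80°, lat 0°.
Square 0, 3: +0·2° lon, +3·1° lat → SW at lon 80°, lat 3°.
Cell spans 2° lon × 1° lat.
west 80.00, east 82.00.

80.00, 82.00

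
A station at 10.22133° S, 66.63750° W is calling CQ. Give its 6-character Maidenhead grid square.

Offset from 180°W / 90°S: lon 113.3625°, lat 79.7787°.
Field (20°×10°, letters A–R): 113.3625/20 → 5 → F, 79.7787/10 → 7 → H; chars FH.
Square (2°×1°, digits 0–9): 13.3625/2 → 6, 9.7787/1 → 9; chars 69.
Subsquare (5′×2.5′, letters a–x): 1.3625/0.0833333 → 16 → q, 0.7787/0.0416667 → 18 → s; chars qs.

FH69qs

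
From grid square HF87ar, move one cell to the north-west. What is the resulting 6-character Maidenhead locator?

HF77xs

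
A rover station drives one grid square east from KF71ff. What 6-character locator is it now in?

KF71gf

Longitude subsquare f = 5; +1 → 6 = g.
The latitude characters are unchanged.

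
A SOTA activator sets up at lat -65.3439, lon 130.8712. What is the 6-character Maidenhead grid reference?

Offset from 180°W / 90°S: lon 310.8712°, lat 24.6561°.
Field: lon ⌊310.8712/20⌋ = 15 → P; lat ⌊24.6561/10⌋ = 2 → C.
Square: lon ⌊10.8712/2⌋ = 5; lat ⌊4.6561/1⌋ = 4.
Subsquare: lon ⌊0.8712/0.0833333⌋ = 10 → k; lat ⌊0.6561/0.0416667⌋ = 15 → p.

PC54kp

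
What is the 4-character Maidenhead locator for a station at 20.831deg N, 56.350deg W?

GL10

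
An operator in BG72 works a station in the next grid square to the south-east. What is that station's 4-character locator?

BG81

Longitude square 7; +1 → 8.
Latitude square 2; −1 → 1.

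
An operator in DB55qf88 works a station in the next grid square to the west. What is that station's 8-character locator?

DB55qf78

Longitude extended square 8; −1 → 7.
The latitude characters are unchanged.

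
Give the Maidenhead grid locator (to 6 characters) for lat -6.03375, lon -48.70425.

GI53px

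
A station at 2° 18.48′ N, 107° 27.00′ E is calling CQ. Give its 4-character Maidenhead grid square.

OJ32

Add 180° to longitude and 90° to latitude: 287.45, 92.31.
Field: lon ⌊287.45/20⌋ = 14 → O; lat ⌊92.31/10⌋ = 9 → J.
Square: lon ⌊7.45/2⌋ = 3; lat ⌊2.31/1⌋ = 2.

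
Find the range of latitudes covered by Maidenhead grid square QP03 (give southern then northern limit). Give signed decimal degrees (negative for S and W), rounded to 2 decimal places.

63.00, 64.00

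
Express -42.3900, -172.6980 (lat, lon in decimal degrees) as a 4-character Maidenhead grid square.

Offset from 180°W / 90°S: lon 7.30°, lat 47.61°.
Field: 7.30/20 → 0 → A, 47.61/10 → 4 → E; chars AE.
Square: 7.30/2 → 3, 7.61/1 → 7; chars 37.

AE37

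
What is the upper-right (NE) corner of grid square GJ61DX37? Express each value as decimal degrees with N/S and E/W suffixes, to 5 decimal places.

Field G=6, J=9: +6·20° lon, +9·10° lat → SW at lon -60°, lat 0°.
Square 6, 1: +6·2° lon, +1·1° lat → SW at lon -48°, lat 1°.
Subsquare d=3, x=23: +3·0.0833333° lon, +23·0.0416667° lat → SW at lon -47.75°, lat 1.95833°.
Extended square 3, 7: +3·0.00833333° lon, +7·0.00416667° lat → SW at lon -47.725°, lat 1.9875°.
Cell spans 0.00833333° lon × 0.00416667° lat. NE corner is SW corner plus one full cell.
latitude 1.99167° N, longitude 47.71667° W.

1.99167° N, 47.71667° W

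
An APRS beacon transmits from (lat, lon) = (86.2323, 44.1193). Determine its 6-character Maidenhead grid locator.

LR26bf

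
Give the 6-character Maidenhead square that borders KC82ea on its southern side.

KC81ex

Latitude subsquare a = 0; −1 → -1, wraps to 23 = x, carry into square.
Latitude square 2; −1 → 1.
The longitude characters are unchanged.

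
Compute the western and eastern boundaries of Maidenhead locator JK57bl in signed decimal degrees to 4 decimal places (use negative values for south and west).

Field J=9, K=10: +9·20° lon, +10·10° lat → SW at lon 0°, lat 10°.
Square 5, 7: +5·2° lon, +7·1° lat → SW at lon 10°, lat 17°.
Subsquare b=1, l=11: +1·0.0833333° lon, +11·0.0416667° lat → SW at lon 10.0833°, lat 17.4583°.
Cell spans 0.0833333° lon × 0.0416667° lat.
west 10.0833, east 10.1667.

10.0833, 10.1667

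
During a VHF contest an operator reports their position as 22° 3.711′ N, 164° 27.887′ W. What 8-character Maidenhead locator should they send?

Shift to the Maidenhead origin (180°W, 90°S): lon 15.53522, lat 112.06185.
Field: lon ⌊15.53522/20⌋ = 0 → A; lat ⌊112.06185/10⌋ = 11 → L.
Square: lon ⌊15.53522/2⌋ = 7; lat ⌊2.06185/1⌋ = 2.
Subsquare: lon ⌊1.53522/0.0833333⌋ = 18 → s; lat ⌊0.06185/0.0416667⌋ = 1 → b.
Extended square: lon ⌊0.03522/0.00833333⌋ = 4; lat ⌊0.02018/0.00416667⌋ = 4.

AL72sb44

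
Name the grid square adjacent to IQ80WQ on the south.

IQ80wp

Latitude subsquare q = 16; −1 → 15 = p.
The longitude characters are unchanged.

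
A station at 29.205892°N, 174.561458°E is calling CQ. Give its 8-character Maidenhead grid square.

RL79ge79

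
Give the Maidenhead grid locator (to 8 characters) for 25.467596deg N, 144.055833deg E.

Offset from 180°W / 90°S: lon 324.05583°, lat 115.46760°.
Field: lon ⌊324.05583/20⌋ = 16 → Q; lat ⌊115.46760/10⌋ = 11 → L.
Square: lon ⌊4.05583/2⌋ = 2; lat ⌊5.46760/1⌋ = 5.
Subsquare: lon ⌊0.05583/0.0833333⌋ = 0 → a; lat ⌊0.46760/0.0416667⌋ = 11 → l.
Extended square: lon ⌊0.05583/0.00833333⌋ = 6; lat ⌊0.00926/0.00416667⌋ = 2.

QL25al62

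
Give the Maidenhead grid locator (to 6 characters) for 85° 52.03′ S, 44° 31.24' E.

LA24gd

Shift to the Maidenhead origin (180°W, 90°S): lon 224.5207, lat 4.1328.
Field: 224.5207/20 → 11 → L, 4.1328/10 → 0 → A; chars LA.
Square: 4.5207/2 → 2, 4.1328/1 → 4; chars 24.
Subsquare: 0.5207/0.0833333 → 6 → g, 0.1328/0.0416667 → 3 → d; chars gd.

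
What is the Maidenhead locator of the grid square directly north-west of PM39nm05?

PM39mm96

Longitude extended square 0; −1 → -1, wraps to 9, carry into subsquare.
Longitude subsquare n = 13; −1 → 12 = m.
Latitude extended square 5; +1 → 6.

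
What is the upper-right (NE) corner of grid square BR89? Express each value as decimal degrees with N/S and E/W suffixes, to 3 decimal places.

Field B=1, R=17: +1·20° lon, +17·10° lat → SW at lon -160°, lat 80°.
Square 8, 9: +8·2° lon, +9·1° lat → SW at lon -144°, lat 89°.
Cell spans 2° lon × 1° lat. NE corner is SW corner plus one full cell.
latitude 90.000° N, longitude 142.000° W.

90.000° N, 142.000° W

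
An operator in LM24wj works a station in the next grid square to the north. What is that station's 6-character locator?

LM24wk

Latitude subsquare j = 9; +1 → 10 = k.
The longitude characters are unchanged.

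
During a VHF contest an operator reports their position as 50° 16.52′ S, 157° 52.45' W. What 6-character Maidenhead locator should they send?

BD19br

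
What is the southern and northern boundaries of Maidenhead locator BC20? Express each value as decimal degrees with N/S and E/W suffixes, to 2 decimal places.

70.00° S, 69.00° S

Field B=1, C=2: +1·20° lon, +2·10° lat → SW at lon -160°, lat -70°.
Square 2, 0: +2·2° lon, +0·1° lat → SW at lon -156°, lat -70°.
Cell spans 2° lon × 1° lat.
south 70.00° S, north 69.00° S.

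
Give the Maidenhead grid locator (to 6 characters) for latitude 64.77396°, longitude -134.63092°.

CP24qs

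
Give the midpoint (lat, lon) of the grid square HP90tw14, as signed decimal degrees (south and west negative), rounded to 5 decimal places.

60.93542, -20.40417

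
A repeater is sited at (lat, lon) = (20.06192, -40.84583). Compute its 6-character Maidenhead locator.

GL90nb

Shift to the Maidenhead origin (180°W, 90°S): lon 139.1542, lat 110.0619.
Field: lon ⌊139.1542/20⌋ = 6 → G; lat ⌊110.0619/10⌋ = 11 → L.
Square: lon ⌊19.1542/2⌋ = 9; lat ⌊0.0619/1⌋ = 0.
Subsquare: lon ⌊1.1542/0.0833333⌋ = 13 → n; lat ⌊0.0619/0.0416667⌋ = 1 → b.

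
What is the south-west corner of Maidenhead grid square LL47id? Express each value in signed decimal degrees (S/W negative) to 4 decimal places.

27.1250, 48.6667

Field L=11, L=11: +11·20° lon, +11·10° lat → SW at lon 40°, lat 20°.
Square 4, 7: +4·2° lon, +7·1° lat → SW at lon 48°, lat 27°.
Subsquare i=8, d=3: +8·0.0833333° lon, +3·0.0416667° lat → SW at lon 48.6667°, lat 27.125°.
latitude 27.1250, longitude 48.6667.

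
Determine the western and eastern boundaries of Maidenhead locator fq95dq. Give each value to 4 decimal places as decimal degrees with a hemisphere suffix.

61.7500° W, 61.6667° W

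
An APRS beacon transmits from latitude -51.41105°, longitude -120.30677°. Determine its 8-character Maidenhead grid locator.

CD98uo31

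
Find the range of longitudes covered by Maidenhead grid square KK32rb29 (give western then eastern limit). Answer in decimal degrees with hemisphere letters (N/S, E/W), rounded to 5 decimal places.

27.43333° E, 27.44167° E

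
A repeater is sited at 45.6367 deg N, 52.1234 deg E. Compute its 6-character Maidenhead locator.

Add 180° to longitude and 90° to latitude: 232.1234, 135.6367.
Field: 232.1234/20 → 11 → L, 135.6367/10 → 13 → N; chars LN.
Square: 12.1234/2 → 6, 5.6367/1 → 5; chars 65.
Subsquare: 0.1234/0.0833333 → 1 → b, 0.6367/0.0416667 → 15 → p; chars bp.

LN65bp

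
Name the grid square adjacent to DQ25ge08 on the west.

DQ25fe98

Longitude extended square 0; −1 → -1, wraps to 9, carry into subsquare.
Longitude subsquare g = 6; −1 → 5 = f.
The latitude characters are unchanged.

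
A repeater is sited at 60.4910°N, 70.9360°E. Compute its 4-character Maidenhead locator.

MP50

Shift to the Maidenhead origin (180°W, 90°S): lon 250.94, lat 150.49.
Field: 250.94/20 → 12 → M, 150.49/10 → 15 → P; chars MP.
Square: 10.94/2 → 5, 0.49/1 → 0; chars 50.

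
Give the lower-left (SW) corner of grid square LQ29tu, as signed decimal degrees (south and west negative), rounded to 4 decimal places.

79.8333, 45.5833

Field L=11, Q=16: +11·20° lon, +16·10° lat → SW at lon 40°, lat 70°.
Square 2, 9: +2·2° lon, +9·1° lat → SW at lon 44°, lat 79°.
Subsquare t=19, u=20: +19·0.0833333° lon, +20·0.0416667° lat → SW at lon 45.5833°, lat 79.8333°.
latitude 79.8333, longitude 45.5833.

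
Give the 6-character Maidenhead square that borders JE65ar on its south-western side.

Longitude subsquare a = 0; −1 → -1, wraps to 23 = x, carry into square.
Longitude square 6; −1 → 5.
Latitude subsquare r = 17; −1 → 16 = q.

JE55xq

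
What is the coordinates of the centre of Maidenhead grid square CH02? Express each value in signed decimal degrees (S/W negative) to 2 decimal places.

-17.50, -139.00

Field C=2, H=7: +2·20° lon, +7·10° lat → SW at lon -140°, lat -20°.
Square 0, 2: +0·2° lon, +2·1° lat → SW at lon -140°, lat -18°.
Cell spans 2° lon × 1° lat. Centre is SW corner plus half of each.
latitude -17.50, longitude -139.00.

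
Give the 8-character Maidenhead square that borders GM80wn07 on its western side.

GM80vn97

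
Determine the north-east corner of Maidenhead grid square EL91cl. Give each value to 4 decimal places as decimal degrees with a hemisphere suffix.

Field E=4, L=11: +4·20° lon, +11·10° lat → SW at lon -100°, lat 20°.
Square 9, 1: +9·2° lon, +1·1° lat → SW at lon -82°, lat 21°.
Subsquare c=2, l=11: +2·0.0833333° lon, +11·0.0416667° lat → SW at lon -81.8333°, lat 21.4583°.
Cell spans 0.0833333° lon × 0.0416667° lat. NE corner is SW corner plus one full cell.
latitude 21.5000° N, longitude 81.7500° W.

21.5000° N, 81.7500° W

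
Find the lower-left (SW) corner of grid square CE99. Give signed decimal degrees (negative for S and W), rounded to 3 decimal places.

-41.000, -122.000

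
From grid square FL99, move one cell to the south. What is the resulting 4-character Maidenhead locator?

FL98

Latitude square 9; −1 → 8.
The longitude characters are unchanged.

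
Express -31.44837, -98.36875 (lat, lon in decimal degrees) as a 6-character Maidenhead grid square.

EF08tn

Add 180° to longitude and 90° to latitude: 81.6312, 58.5516.
Field: 81.6312/20 → 4 → E, 58.5516/10 → 5 → F; chars EF.
Square: 1.6312/2 → 0, 8.5516/1 → 8; chars 08.
Subsquare: 1.6312/0.0833333 → 19 → t, 0.5516/0.0416667 → 13 → n; chars tn.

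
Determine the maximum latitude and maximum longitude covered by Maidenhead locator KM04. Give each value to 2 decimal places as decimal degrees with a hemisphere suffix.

35.00° N, 22.00° E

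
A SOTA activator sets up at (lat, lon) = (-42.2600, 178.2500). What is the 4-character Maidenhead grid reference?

RE97

Add 180° to longitude and 90° to latitude: 358.25, 47.74.
Field: 358.25/20 → 17 → R, 47.74/10 → 4 → E; chars RE.
Square: 18.25/2 → 9, 7.74/1 → 7; chars 97.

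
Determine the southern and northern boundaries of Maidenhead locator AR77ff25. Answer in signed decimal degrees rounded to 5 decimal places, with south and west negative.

Field A=0, R=17: +0·20° lon, +17·10° lat → SW at lon -180°, lat 80°.
Square 7, 7: +7·2° lon, +7·1° lat → SW at lon -166°, lat 87°.
Subsquare f=5, f=5: +5·0.0833333° lon, +5·0.0416667° lat → SW at lon -165.583°, lat 87.2083°.
Extended square 2, 5: +2·0.00833333° lon, +5·0.00416667° lat → SW at lon -165.567°, lat 87.2292°.
Cell spans 0.00833333° lon × 0.00416667° lat.
south 87.22917, north 87.23333.

87.22917, 87.23333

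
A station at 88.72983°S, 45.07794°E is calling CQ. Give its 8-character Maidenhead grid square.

LA21mg94

Offset from 180°W / 90°S: lon 225.07794°, lat 1.27017°.
Field: 225.07794/20 → 11 → L, 1.27017/10 → 0 → A; chars LA.
Square: 5.07794/2 → 2, 1.27017/1 → 1; chars 21.
Subsquare: 1.07794/0.0833333 → 12 → m, 0.27017/0.0416667 → 6 → g; chars mg.
Extended square: 0.07794/0.00833333 → 9, 0.02017/0.00416667 → 4; chars 94.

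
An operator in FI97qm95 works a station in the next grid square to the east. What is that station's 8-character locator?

FI97rm05

Longitude extended square 9; +1 → 10, wraps to 0, carry into subsquare.
Longitude subsquare q = 16; +1 → 17 = r.
The latitude characters are unchanged.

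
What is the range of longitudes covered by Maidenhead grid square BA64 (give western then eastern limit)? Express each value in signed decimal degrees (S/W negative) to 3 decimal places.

-148.000, -146.000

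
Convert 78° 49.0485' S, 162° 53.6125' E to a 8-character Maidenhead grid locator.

RB11ke73

Add 180° to longitude and 90° to latitude: 342.89354, 11.18252.
Field (20°×10°, letters A–R): lon ⌊342.89354/20⌋ = 17 → R; lat ⌊11.18252/10⌋ = 1 → B.
Square (2°×1°, digits 0–9): lon ⌊2.89354/2⌋ = 1; lat ⌊1.18252/1⌋ = 1.
Subsquare (5′×2.5′, letters a–x): lon ⌊0.89354/0.0833333⌋ = 10 → k; lat ⌊0.18252/0.0416667⌋ = 4 → e.
Extended square (30″×15″, digits 0–9): lon ⌊0.06021/0.00833333⌋ = 7; lat ⌊0.01586/0.00416667⌋ = 3.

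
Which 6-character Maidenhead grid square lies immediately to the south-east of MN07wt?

Longitude subsquare w = 22; +1 → 23 = x.
Latitude subsquare t = 19; −1 → 18 = s.

MN07xs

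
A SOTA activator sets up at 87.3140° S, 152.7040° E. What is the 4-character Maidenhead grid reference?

QA62

Shift to the Maidenhead origin (180°W, 90°S): lon 332.70, lat 2.69.
Field: 332.70/20 → 16 → Q, 2.69/10 → 0 → A; chars QA.
Square: 12.70/2 → 6, 2.69/1 → 2; chars 62.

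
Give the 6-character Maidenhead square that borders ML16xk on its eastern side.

Longitude subsquare x = 23; +1 → 24, wraps to 0 = a, carry into square.
Longitude square 1; +1 → 2.
The latitude characters are unchanged.

ML26ak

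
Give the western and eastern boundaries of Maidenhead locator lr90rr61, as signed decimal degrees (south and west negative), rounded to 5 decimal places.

59.46667, 59.47500

Field L=11, R=17: +11·20° lon, +17·10° lat → SW at lon 40°, lat 80°.
Square 9, 0: +9·2° lon, +0·1° lat → SW at lon 58°, lat 80°.
Subsquare r=17, r=17: +17·0.0833333° lon, +17·0.0416667° lat → SW at lon 59.4167°, lat 80.7083°.
Extended square 6, 1: +6·0.00833333° lon, +1·0.00416667° lat → SW at lon 59.4667°, lat 80.7125°.
Cell spans 0.00833333° lon × 0.00416667° lat.
west 59.46667, east 59.47500.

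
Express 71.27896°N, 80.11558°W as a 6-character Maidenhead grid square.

Shift to the Maidenhead origin (180°W, 90°S): lon 99.8844, lat 161.2790.
Field (20°×10°, letters A–R): 99.8844/20 → 4 → E, 161.2790/10 → 16 → Q; chars EQ.
Square (2°×1°, digits 0–9): 19.8844/2 → 9, 1.2790/1 → 1; chars 91.
Subsquare (5′×2.5′, letters a–x): 1.8844/0.0833333 → 22 → w, 0.2790/0.0416667 → 6 → g; chars wg.

EQ91wg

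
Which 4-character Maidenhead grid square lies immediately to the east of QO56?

Longitude square 5; +1 → 6.
The latitude characters are unchanged.

QO66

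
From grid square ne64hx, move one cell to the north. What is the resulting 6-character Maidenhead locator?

Latitude subsquare x = 23; +1 → 24, wraps to 0 = a, carry into square.
Latitude square 4; +1 → 5.
The longitude characters are unchanged.

NE65ha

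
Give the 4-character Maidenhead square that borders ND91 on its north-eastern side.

Longitude square 9; +1 → 10, wraps to 0, carry into field.
Longitude field N = 13; +1 → 14 = O.
Latitude square 1; +1 → 2.

OD02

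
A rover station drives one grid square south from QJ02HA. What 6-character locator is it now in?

Latitude subsquare a = 0; −1 → -1, wraps to 23 = x, carry into square.
Latitude square 2; −1 → 1.
The longitude characters are unchanged.

QJ01hx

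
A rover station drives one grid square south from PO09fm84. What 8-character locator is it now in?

PO09fm83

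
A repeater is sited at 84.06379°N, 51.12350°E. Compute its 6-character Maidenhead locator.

LR54nb

Add 180° to longitude and 90° to latitude: 231.1235, 174.0638.
Field: lon ⌊231.1235/20⌋ = 11 → L; lat ⌊174.0638/10⌋ = 17 → R.
Square: lon ⌊11.1235/2⌋ = 5; lat ⌊4.0638/1⌋ = 4.
Subsquare: lon ⌊1.1235/0.0833333⌋ = 13 → n; lat ⌊0.0638/0.0416667⌋ = 1 → b.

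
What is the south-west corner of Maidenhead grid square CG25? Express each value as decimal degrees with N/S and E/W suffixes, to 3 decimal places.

25.000° S, 136.000° W

Field C=2, G=6: +2·20° lon, +6·10° lat → SW at lon -140°, lat -30°.
Square 2, 5: +2·2° lon, +5·1° lat → SW at lon -136°, lat -25°.
latitude 25.000° S, longitude 136.000° W.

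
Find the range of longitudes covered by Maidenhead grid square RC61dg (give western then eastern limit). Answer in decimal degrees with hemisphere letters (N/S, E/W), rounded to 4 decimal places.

Field R=17, C=2: +17·20° lon, +2·10° lat → SW at lon 160°, lat -70°.
Square 6, 1: +6·2° lon, +1·1° lat → SW at lon 172°, lat -69°.
Subsquare d=3, g=6: +3·0.0833333° lon, +6·0.0416667° lat → SW at lon 172.25°, lat -68.75°.
Cell spans 0.0833333° lon × 0.0416667° lat.
west 172.2500° E, east 172.3333° E.

172.2500° E, 172.3333° E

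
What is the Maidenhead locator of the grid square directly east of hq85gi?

HQ85hi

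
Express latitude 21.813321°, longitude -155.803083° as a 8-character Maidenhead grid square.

Add 180° to longitude and 90° to latitude: 24.19692, 111.81332.
Field: lon ⌊24.19692/20⌋ = 1 → B; lat ⌊111.81332/10⌋ = 11 → L.
Square: lon ⌊4.19692/2⌋ = 2; lat ⌊1.81332/1⌋ = 1.
Subsquare: lon ⌊0.19692/0.0833333⌋ = 2 → c; lat ⌊0.81332/0.0416667⌋ = 19 → t.
Extended square: lon ⌊0.03025/0.00833333⌋ = 3; lat ⌊0.02165/0.00416667⌋ = 5.

BL21ct35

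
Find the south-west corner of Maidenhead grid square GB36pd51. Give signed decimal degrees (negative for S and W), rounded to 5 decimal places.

Field G=6, B=1: +6·20° lon, +1·10° lat → SW at lon -60°, lat -80°.
Square 3, 6: +3·2° lon, +6·1° lat → SW at lon -54°, lat -74°.
Subsquare p=15, d=3: +15·0.0833333° lon, +3·0.0416667° lat → SW at lon -52.75°, lat -73.875°.
Extended square 5, 1: +5·0.00833333° lon, +1·0.00416667° lat → SW at lon -52.7083°, lat -73.8708°.
latitude -73.87083, longitude -52.70833.

-73.87083, -52.70833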